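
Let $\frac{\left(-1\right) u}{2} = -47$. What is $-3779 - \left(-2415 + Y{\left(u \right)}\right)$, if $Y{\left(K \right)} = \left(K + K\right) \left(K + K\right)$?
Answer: $-36708$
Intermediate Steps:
$u = 94$ ($u = \left(-2\right) \left(-47\right) = 94$)
$Y{\left(K \right)} = 4 K^{2}$ ($Y{\left(K \right)} = 2 K 2 K = 4 K^{2}$)
$-3779 - \left(-2415 + Y{\left(u \right)}\right) = -3779 + \left(2415 - 4 \cdot 94^{2}\right) = -3779 + \left(2415 - 4 \cdot 8836\right) = -3779 + \left(2415 - 35344\right) = -3779 - 32929 = -36708$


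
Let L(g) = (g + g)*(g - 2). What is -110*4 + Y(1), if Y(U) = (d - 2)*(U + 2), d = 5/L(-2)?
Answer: -7121/16 ≈ -445.06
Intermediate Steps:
L(g) = 2*g*(-2 + g) (L(g) = (2*g)*(-2 + g) = 2*g*(-2 + g))
d = 5/16 (d = 5/((2*(-2)*(-2 - 2))) = 5/((2*(-2)*(-4))) = 5/16 ≈ 0.31250)
Y(U) = -27/8 - 27*U/16 (Y(U) = (5/16 - 2)*(U + 2) = -27*(2 + U)/16 = -27/8 - 27*U/16)
-110*4 + Y(1) = -110*4 + (-27/8 - 27/16*1) = -440 + (-27/8 - 27/16) = -440 - 81/16 = -7121/16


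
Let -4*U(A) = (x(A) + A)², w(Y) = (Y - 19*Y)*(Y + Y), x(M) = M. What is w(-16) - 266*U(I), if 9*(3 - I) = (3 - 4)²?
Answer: -566680/81 ≈ -6996.0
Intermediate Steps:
w(Y) = -36*Y² (w(Y) = (-18*Y)*(2*Y) = -36*Y²)
I = 26/9 (I = 3 - (3 - 4)²/9 = 3 - ⅑*(-1)² = 3 - ⅑*1 = 3 - ⅑ = 26/9 ≈ 2.8889)
U(A) = -A² (U(A) = -(A + A)²/4 = -4*A²/4 = -A²)
w(-16) - 266*U(I) = -36*(-16)² - (-266)*(26/9)² = -36*256 - (-266)*676/81 = -9216 - 266*(-676/81) = -9216 + 179816/81 = -566680/81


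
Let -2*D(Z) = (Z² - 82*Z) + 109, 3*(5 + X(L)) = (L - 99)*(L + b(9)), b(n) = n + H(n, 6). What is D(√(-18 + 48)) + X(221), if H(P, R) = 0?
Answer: 55673/6 + 41*√30 ≈ 9503.4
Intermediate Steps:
b(n) = n (b(n) = n + 0 = n)
X(L) = -5 + (-99 + L)*(9 + L)/3 (X(L) = -5 + ((L - 99)*(L + 9))/3 = -5 + ((-99 + L)*(9 + L))/3 = -5 + (-99 + L)*(9 + L)/3)
D(Z) = -109/2 + 41*Z - Z²/2 (D(Z) = -((Z² - 82*Z) + 109)/2 = -(109 + Z² - 82*Z)/2 = -109/2 + 41*Z - Z²/2)
D(√(-18 + 48)) + X(221) = (-109/2 + 41*√(-18 + 48) - (√(-18 + 48))²/2) + (-302 - 30*221 + (⅓)*221²) = (-109/2 + 41*√30 - (√30)²/2) + (-302 - 6630 + (⅓)*48841) = (-109/2 + 41*√30 - ½*30) + (-302 - 6630 + 48841/3) = (-109/2 + 41*√30 - 15) + 28045/3 = (-139/2 + 41*√30) + 28045/3 = 55673/6 + 41*√30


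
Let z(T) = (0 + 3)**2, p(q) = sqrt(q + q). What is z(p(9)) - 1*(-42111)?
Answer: 42120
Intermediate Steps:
p(q) = sqrt(2)*sqrt(q) (p(q) = sqrt(2*q) = sqrt(2)*sqrt(q))
z(T) = 9 (z(T) = 3**2 = 9)
z(p(9)) - 1*(-42111) = 9 - 1*(-42111) = 9 + 42111 = 42120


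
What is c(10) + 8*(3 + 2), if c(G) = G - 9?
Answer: 41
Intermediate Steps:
c(G) = -9 + G
c(10) + 8*(3 + 2) = (-9 + 10) + 8*(3 + 2) = 1 + 8*5 = 1 + 40 = 41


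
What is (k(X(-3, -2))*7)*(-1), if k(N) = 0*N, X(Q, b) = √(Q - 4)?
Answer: 0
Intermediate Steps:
X(Q, b) = √(-4 + Q)
k(N) = 0
(k(X(-3, -2))*7)*(-1) = (0*7)*(-1) = 0*(-1) = 0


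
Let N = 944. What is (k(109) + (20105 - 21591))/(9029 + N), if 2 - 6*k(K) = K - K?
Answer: -4457/29919 ≈ -0.14897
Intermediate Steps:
k(K) = 1/3 (k(K) = 1/3 - (K - K)/6 = 1/3 - 1/6*0 = 1/3 + 0 = 1/3)
(k(109) + (20105 - 21591))/(9029 + N) = (1/3 + (20105 - 21591))/(9029 + 944) = (1/3 - 1486)/9973 = -4457/3*1/9973 = -4457/29919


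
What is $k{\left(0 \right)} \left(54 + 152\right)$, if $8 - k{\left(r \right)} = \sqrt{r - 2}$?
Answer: $1648 - 206 i \sqrt{2} \approx 1648.0 - 291.33 i$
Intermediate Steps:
$k{\left(r \right)} = 8 - \sqrt{-2 + r}$ ($k{\left(r \right)} = 8 - \sqrt{r - 2} = 8 - \sqrt{-2 + r}$)
$k{\left(0 \right)} \left(54 + 152\right) = \left(8 - \sqrt{-2 + 0}\right) \left(54 + 152\right) = \left(8 - \sqrt{-2}\right) 206 = \left(8 - i \sqrt{2}\right) 206 = 1648 - 206 i \sqrt{2}$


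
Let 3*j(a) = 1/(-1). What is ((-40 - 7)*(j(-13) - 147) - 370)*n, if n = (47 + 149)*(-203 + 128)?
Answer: -96353600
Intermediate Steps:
j(a) = -1/3 (j(a) = (1/3)/(-1) = (1/3)*(-1) = -1/3)
n = -14700 (n = 196*(-75) = -14700)
((-40 - 7)*(j(-13) - 147) - 370)*n = ((-40 - 7)*(-1/3 - 147) - 370)*(-14700) = (-47*(-442/3) - 370)*(-14700) = (20774/3 - 370)*(-14700) = (19664/3)*(-14700) = -96353600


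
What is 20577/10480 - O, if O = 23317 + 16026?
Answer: -412294063/10480 ≈ -39341.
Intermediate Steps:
O = 39343
20577/10480 - O = 20577/10480 - 1*39343 = 20577*(1/10480) - 39343 = 20577/10480 - 39343 = -412294063/10480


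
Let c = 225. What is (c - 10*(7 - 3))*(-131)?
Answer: -24235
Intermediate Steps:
(c - 10*(7 - 3))*(-131) = (225 - 10*(7 - 3))*(-131) = (225 - 10*4)*(-131) = (225 - 40)*(-131) = 185*(-131) = -24235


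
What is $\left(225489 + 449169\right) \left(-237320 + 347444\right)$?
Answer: $74296037592$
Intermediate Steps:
$\left(225489 + 449169\right) \left(-237320 + 347444\right) = 674658 \cdot 110124 = 74296037592$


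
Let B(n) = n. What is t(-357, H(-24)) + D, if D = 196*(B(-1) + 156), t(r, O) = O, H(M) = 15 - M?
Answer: 30419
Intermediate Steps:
D = 30380 (D = 196*(-1 + 156) = 196*155 = 30380)
t(-357, H(-24)) + D = (15 - 1*(-24)) + 30380 = (15 + 24) + 30380 = 39 + 30380 = 30419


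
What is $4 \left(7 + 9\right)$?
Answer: $64$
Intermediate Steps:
$4 \left(7 + 9\right) = 4 \cdot 16 = 64$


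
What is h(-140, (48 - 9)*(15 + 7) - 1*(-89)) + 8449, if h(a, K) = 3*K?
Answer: 11290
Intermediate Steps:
h(-140, (48 - 9)*(15 + 7) - 1*(-89)) + 8449 = 3*((48 - 9)*(15 + 7) - 1*(-89)) + 8449 = 3*(39*22 + 89) + 8449 = 3*(858 + 89) + 8449 = 3*947 + 8449 = 2841 + 8449 = 11290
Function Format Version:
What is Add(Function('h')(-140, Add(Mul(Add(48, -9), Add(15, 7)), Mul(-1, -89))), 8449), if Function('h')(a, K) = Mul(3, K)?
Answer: 11290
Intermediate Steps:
Add(Function('h')(-140, Add(Mul(Add(48, -9), Add(15, 7)), Mul(-1, -89))), 8449) = Add(Mul(3, Add(Mul(Add(48, -9), Add(15, 7)), Mul(-1, -89))), 8449) = Add(Mul(3, Add(Mul(39, 22), 89)), 8449) = Add(Mul(3, Add(858, 89)), 8449) = Add(Mul(3, 947), 8449) = Add(2841, 8449) = 11290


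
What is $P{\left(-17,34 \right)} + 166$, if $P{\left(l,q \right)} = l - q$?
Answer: $115$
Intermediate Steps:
$P{\left(-17,34 \right)} + 166 = \left(-17 - 34\right) + 166 = -51 + 166 = 115$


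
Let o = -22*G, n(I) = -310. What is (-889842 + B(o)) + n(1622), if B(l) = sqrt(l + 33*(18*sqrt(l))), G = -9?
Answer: -890152 + 3*sqrt(22 + 198*sqrt(22)) ≈ -8.9006e+5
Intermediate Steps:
o = 198 (o = -22*(-9) = 198)
B(l) = sqrt(l + 594*sqrt(l))
(-889842 + B(o)) + n(1622) = (-889842 + sqrt(198 + 594*sqrt(198))) - 310 = (-889842 + sqrt(198 + 594*(3*sqrt(22)))) - 310 = (-889842 + sqrt(198 + 1782*sqrt(22))) - 310 = -890152 + sqrt(198 + 1782*sqrt(22))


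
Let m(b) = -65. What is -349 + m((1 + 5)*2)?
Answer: -414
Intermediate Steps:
-349 + m((1 + 5)*2) = -349 - 65 = -414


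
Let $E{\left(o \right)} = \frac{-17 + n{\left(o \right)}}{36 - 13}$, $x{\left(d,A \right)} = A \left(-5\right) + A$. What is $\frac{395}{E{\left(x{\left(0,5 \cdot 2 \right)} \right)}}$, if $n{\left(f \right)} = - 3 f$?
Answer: $\frac{9085}{103} \approx 88.204$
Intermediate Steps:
$x{\left(d,A \right)} = - 4 A$ ($x{\left(d,A \right)} = - 5 A + A = - 4 A$)
$E{\left(o \right)} = - \frac{17}{23} - \frac{3 o}{23}$ ($E{\left(o \right)} = \frac{-17 - 3 o}{36 - 13} = \frac{-17 - 3 o}{23} = \left(-17 - 3 o\right) \frac{1}{23} = - \frac{17}{23} - \frac{3 o}{23}$)
$\frac{395}{E{\left(x{\left(0,5 \cdot 2 \right)} \right)}} = \frac{395}{- \frac{17}{23} - \frac{3 \left(- 4 \cdot 5 \cdot 2\right)}{23}} = \frac{395}{- \frac{17}{23} - \frac{3 \left(\left(-4\right) 10\right)}{23}} = \frac{395}{- \frac{17}{23} - - \frac{120}{23}} = \frac{395}{- \frac{17}{23} + \frac{120}{23}} = \frac{395}{\frac{103}{23}} = 395 \cdot \frac{23}{103} = \frac{9085}{103}$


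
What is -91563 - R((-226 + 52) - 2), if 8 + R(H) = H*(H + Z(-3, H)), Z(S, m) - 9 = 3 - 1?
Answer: -120595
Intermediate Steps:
Z(S, m) = 11 (Z(S, m) = 9 + (3 - 1) = 9 + 2 = 11)
R(H) = -8 + H*(11 + H) (R(H) = -8 + H*(H + 11) = -8 + H*(11 + H))
-91563 - R((-226 + 52) - 2) = -91563 - (-8 + ((-226 + 52) - 2)² + 11*((-226 + 52) - 2)) = -91563 - (-8 + (-174 - 2)² + 11*(-174 - 2)) = -91563 - (-8 + (-176)² + 11*(-176)) = -91563 - (-8 + 30976 - 1936) = -91563 - 1*29032 = -91563 - 29032 = -120595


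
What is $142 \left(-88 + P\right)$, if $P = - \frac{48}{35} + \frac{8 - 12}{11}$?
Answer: $- \frac{4905816}{385} \approx -12742.0$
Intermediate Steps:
$P = - \frac{668}{385}$ ($P = \left(-48\right) \frac{1}{35} + \left(8 - 12\right) \frac{1}{11} = - \frac{48}{35} - \frac{4}{11} = - \frac{668}{385} \approx -1.7351$)
$142 \left(-88 + P\right) = 142 \left(-88 - \frac{668}{385}\right) = 142 \left(- \frac{34548}{385}\right) = - \frac{4905816}{385}$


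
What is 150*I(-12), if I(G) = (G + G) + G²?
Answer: 18000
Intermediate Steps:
I(G) = G² + 2*G (I(G) = 2*G + G² = G² + 2*G)
150*I(-12) = 150*(-12*(2 - 12)) = 150*(-12*(-10)) = 150*120 = 18000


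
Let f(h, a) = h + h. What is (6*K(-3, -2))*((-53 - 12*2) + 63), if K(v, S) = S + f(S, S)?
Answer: 504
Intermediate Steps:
f(h, a) = 2*h
K(v, S) = 3*S (K(v, S) = S + 2*S = 3*S)
(6*K(-3, -2))*((-53 - 12*2) + 63) = (6*(3*(-2)))*((-53 - 12*2) + 63) = (6*(-6))*((-53 - 1*24) + 63) = -36*((-53 - 24) + 63) = -36*(-77 + 63) = -36*(-14) = 504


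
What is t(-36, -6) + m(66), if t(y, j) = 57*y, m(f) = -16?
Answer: -2068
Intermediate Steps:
t(-36, -6) + m(66) = 57*(-36) - 16 = -2052 - 16 = -2068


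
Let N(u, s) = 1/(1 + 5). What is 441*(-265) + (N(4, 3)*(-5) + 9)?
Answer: -701141/6 ≈ -1.1686e+5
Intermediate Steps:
N(u, s) = ⅙ (N(u, s) = 1/6 = ⅙)
441*(-265) + (N(4, 3)*(-5) + 9) = 441*(-265) + ((⅙)*(-5) + 9) = -116865 + (-⅚ + 9) = -116865 + 49/6 = -701141/6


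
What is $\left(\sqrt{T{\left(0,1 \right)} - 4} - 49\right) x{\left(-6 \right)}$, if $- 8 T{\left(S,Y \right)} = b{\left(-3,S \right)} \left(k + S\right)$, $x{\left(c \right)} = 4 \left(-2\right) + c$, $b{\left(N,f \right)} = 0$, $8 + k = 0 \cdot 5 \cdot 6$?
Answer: $686 - 28 i \approx 686.0 - 28.0 i$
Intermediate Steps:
$k = -8$ ($k = -8 + 0 \cdot 5 \cdot 6 = -8 + 0 \cdot 6 = -8 + 0 = -8$)
$x{\left(c \right)} = -8 + c$
$T{\left(S,Y \right)} = 0$ ($T{\left(S,Y \right)} = - \frac{0 \left(-8 + S\right)}{8} = \left(- \frac{1}{8}\right) 0 = 0$)
$\left(\sqrt{T{\left(0,1 \right)} - 4} - 49\right) x{\left(-6 \right)} = \left(\sqrt{0 - 4} - 49\right) \left(-8 - 6\right) = \left(\sqrt{-4} - 49\right) \left(-14\right) = \left(2 i - 49\right) \left(-14\right) = \left(-49 + 2 i\right) \left(-14\right) = 686 - 28 i$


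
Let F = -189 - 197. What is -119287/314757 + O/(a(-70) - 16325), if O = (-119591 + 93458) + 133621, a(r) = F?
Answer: -35826005473/5259904227 ≈ -6.8111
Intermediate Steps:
F = -386
a(r) = -386
O = 107488 (O = -26133 + 133621 = 107488)
-119287/314757 + O/(a(-70) - 16325) = -119287/314757 + 107488/(-386 - 16325) = -119287*1/314757 + 107488/(-16711) = -119287/314757 + 107488*(-1/16711) = -119287/314757 - 107488/16711 = -35826005473/5259904227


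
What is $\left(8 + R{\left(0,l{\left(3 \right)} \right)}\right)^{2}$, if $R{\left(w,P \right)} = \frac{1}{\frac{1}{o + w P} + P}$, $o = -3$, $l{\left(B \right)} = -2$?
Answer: $\frac{2809}{49} \approx 57.327$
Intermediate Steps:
$R{\left(w,P \right)} = \frac{1}{P + \frac{1}{-3 + P w}}$ ($R{\left(w,P \right)} = \frac{1}{\frac{1}{-3 + w P} + P} = \frac{1}{\frac{1}{-3 + P w} + P} = \frac{1}{P + \frac{1}{-3 + P w}}$)
$\left(8 + R{\left(0,l{\left(3 \right)} \right)}\right)^{2} = \left(8 + \frac{-3 - 0}{1 - -6 + 0 \left(-2\right)^{2}}\right)^{2} = \left(8 + \frac{-3 + 0}{1 + 6 + 0 \cdot 4}\right)^{2} = \left(8 + \frac{1}{1 + 6 + 0} \left(-3\right)\right)^{2} = \left(8 + \frac{1}{7} \left(-3\right)\right)^{2} = \left(8 - \frac{3}{7}\right)^{2} = \left(\frac{53}{7}\right)^{2} = \frac{2809}{49}$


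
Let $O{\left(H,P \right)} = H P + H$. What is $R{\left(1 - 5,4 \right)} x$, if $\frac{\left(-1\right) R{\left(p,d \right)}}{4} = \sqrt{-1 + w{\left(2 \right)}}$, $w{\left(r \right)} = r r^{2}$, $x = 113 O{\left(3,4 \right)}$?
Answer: $- 6780 \sqrt{7} \approx -17938.0$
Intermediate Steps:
$O{\left(H,P \right)} = H + H P$
$x = 1695$ ($x = 113 \cdot 3 \left(1 + 4\right) = 113 \cdot 3 \cdot 5 = 113 \cdot 15 = 1695$)
$w{\left(r \right)} = r^{3}$
$R{\left(p,d \right)} = - 4 \sqrt{7}$ ($R{\left(p,d \right)} = - 4 \sqrt{-1 + 2^{3}} = - 4 \sqrt{-1 + 8} = - 4 \sqrt{7}$)
$R{\left(1 - 5,4 \right)} x = - 4 \sqrt{7} \cdot 1695 = - 6780 \sqrt{7}$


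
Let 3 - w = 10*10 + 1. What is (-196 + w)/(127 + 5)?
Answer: -49/22 ≈ -2.2273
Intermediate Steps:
w = -98 (w = 3 - (10*10 + 1) = 3 - (100 + 1) = 3 - 1*101 = 3 - 101 = -98)
(-196 + w)/(127 + 5) = (-196 - 98)/(127 + 5) = -294/132 = -294*1/132 = -49/22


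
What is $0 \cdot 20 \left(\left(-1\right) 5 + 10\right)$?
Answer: $0$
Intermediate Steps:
$0 \cdot 20 \left(\left(-1\right) 5 + 10\right) = 0 \left(-5 + 10\right) = 0 \cdot 5 = 0$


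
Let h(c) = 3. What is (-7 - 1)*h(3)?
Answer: -24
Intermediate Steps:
(-7 - 1)*h(3) = (-7 - 1)*3 = -8*3 = -24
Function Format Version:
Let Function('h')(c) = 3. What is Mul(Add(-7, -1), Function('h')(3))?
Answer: -24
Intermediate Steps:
Mul(Add(-7, -1), Function('h')(3)) = Mul(Add(-7, -1), 3) = Mul(-8, 3) = -24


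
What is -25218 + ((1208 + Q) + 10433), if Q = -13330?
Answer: -26907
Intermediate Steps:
-25218 + ((1208 + Q) + 10433) = -25218 + ((1208 - 13330) + 10433) = -25218 + (-12122 + 10433) = -25218 - 1689 = -26907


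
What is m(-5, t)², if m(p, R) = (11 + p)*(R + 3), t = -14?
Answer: 4356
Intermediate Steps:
m(p, R) = (3 + R)*(11 + p) (m(p, R) = (11 + p)*(3 + R) = (3 + R)*(11 + p))
m(-5, t)² = (33 + 3*(-5) + 11*(-14) - 14*(-5))² = (33 - 15 - 154 + 70)² = (-66)² = 4356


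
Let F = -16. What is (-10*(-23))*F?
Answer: -3680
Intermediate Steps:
(-10*(-23))*F = -10*(-23)*(-16) = 230*(-16) = -3680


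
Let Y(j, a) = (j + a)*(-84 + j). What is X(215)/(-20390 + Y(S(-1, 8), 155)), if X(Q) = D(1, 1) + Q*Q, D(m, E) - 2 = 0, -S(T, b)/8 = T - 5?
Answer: -46227/27698 ≈ -1.6690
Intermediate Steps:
S(T, b) = 40 - 8*T (S(T, b) = -8*(T - 5) = -8*(-5 + T) = 40 - 8*T)
D(m, E) = 2 (D(m, E) = 2 + 0 = 2)
Y(j, a) = (-84 + j)*(a + j) (Y(j, a) = (a + j)*(-84 + j) = (-84 + j)*(a + j))
X(Q) = 2 + Q**2 (X(Q) = 2 + Q*Q = 2 + Q**2)
X(215)/(-20390 + Y(S(-1, 8), 155)) = (2 + 215**2)/(-20390 + ((40 - 8*(-1))**2 - 84*155 - 84*(40 - 8*(-1)) + 155*(40 - 8*(-1)))) = (2 + 46225)/(-20390 + ((40 + 8)**2 - 13020 - 84*(40 + 8) + 155*(40 + 8))) = 46227/(-20390 + (48**2 - 13020 - 84*48 + 155*48)) = 46227/(-20390 + (2304 - 13020 - 4032 + 7440)) = 46227/(-20390 - 7308) = 46227/(-27698) = 46227*(-1/27698) = -46227/27698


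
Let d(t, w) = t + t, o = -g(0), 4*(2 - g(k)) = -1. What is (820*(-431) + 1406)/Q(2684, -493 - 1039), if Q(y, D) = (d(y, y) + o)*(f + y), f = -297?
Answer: -108312/3940937 ≈ -0.027484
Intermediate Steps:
g(k) = 9/4 (g(k) = 2 - ¼*(-1) = 2 + ¼ = 9/4)
o = -9/4 (o = -1*9/4 = -9/4 ≈ -2.2500)
d(t, w) = 2*t
Q(y, D) = (-297 + y)*(-9/4 + 2*y) (Q(y, D) = (2*y - 9/4)*(-297 + y) = (-9/4 + 2*y)*(-297 + y) = (-297 + y)*(-9/4 + 2*y))
(820*(-431) + 1406)/Q(2684, -493 - 1039) = (820*(-431) + 1406)/(2673/4 + 2*2684² - 2385/4*2684) = (-353420 + 1406)/(2673/4 + 2*7203856 - 1600335) = -352014/(2673/4 + 14407712 - 1600335) = -352014/51232181/4 = -352014*4/51232181 = -108312/3940937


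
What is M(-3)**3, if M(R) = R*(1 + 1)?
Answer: -216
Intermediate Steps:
M(R) = 2*R (M(R) = R*2 = 2*R)
M(-3)**3 = (2*(-3))**3 = (-6)**3 = -216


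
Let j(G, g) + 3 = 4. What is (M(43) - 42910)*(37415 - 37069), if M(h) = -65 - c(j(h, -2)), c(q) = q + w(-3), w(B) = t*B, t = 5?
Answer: -14864506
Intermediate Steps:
j(G, g) = 1 (j(G, g) = -3 + 4 = 1)
w(B) = 5*B
c(q) = -15 + q (c(q) = q + 5*(-3) = q - 15 = -15 + q)
M(h) = -51 (M(h) = -65 - (-15 + 1) = -65 - 1*(-14) = -65 + 14 = -51)
(M(43) - 42910)*(37415 - 37069) = (-51 - 42910)*(37415 - 37069) = -42961*346 = -14864506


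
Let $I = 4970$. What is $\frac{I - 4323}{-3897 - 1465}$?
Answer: $- \frac{647}{5362} \approx -0.12066$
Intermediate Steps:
$\frac{I - 4323}{-3897 - 1465} = \frac{4970 - 4323}{-3897 - 1465} = \frac{647}{-5362} = 647 \left(- \frac{1}{5362}\right) = - \frac{647}{5362}$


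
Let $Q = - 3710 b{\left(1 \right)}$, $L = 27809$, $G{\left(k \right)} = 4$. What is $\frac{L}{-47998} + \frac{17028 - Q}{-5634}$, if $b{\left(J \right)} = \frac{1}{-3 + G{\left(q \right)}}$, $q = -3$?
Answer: $- \frac{576029215}{135210366} \approx -4.2602$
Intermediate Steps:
$b{\left(J \right)} = 1$ ($b{\left(J \right)} = \frac{1}{-3 + 4} = 1^{-1} = 1$)
$Q = -3710$ ($Q = \left(-3710\right) 1 = -3710$)
$\frac{L}{-47998} + \frac{17028 - Q}{-5634} = \frac{27809}{-47998} + \frac{17028 - -3710}{-5634} = 27809 \left(- \frac{1}{47998}\right) + \left(17028 + 3710\right) \left(- \frac{1}{5634}\right) = - \frac{27809}{47998} + 20738 \left(- \frac{1}{5634}\right) = - \frac{27809}{47998} - \frac{10369}{2817} = - \frac{576029215}{135210366}$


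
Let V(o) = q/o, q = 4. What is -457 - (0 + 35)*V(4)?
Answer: -492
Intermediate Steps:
V(o) = 4/o
-457 - (0 + 35)*V(4) = -457 - (0 + 35)*4/4 = -457 - 35*4*(¼) = -457 - 35 = -492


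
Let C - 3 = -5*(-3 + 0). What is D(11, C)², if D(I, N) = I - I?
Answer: 0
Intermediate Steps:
C = 18 (C = 3 - 5*(-3 + 0) = 3 - 5*(-3) = 3 + 15 = 18)
D(I, N) = 0
D(11, C)² = 0² = 0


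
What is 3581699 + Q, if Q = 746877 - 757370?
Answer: 3571206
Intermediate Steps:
Q = -10493
3581699 + Q = 3581699 - 10493 = 3571206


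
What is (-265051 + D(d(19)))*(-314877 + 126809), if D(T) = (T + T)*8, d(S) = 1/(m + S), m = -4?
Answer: 747711162932/15 ≈ 4.9847e+10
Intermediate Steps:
d(S) = 1/(-4 + S)
D(T) = 16*T (D(T) = (2*T)*8 = 16*T)
(-265051 + D(d(19)))*(-314877 + 126809) = (-265051 + 16/(-4 + 19))*(-314877 + 126809) = (-265051 + 16/15)*(-188068) = -3975749/15*(-188068) = 747711162932/15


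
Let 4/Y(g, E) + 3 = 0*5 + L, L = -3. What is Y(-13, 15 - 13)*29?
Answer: -58/3 ≈ -19.333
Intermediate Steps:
Y(g, E) = -2/3 (Y(g, E) = 4/(-3 + (0*5 - 3)) = 4/(-3 + (0 - 3)) = 4/(-3 - 3) = 4/(-6) = 4*(-1/6) = -2/3)
Y(-13, 15 - 13)*29 = -2/3*29 = -58/3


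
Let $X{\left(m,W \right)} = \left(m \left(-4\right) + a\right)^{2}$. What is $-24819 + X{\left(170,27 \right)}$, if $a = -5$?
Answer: $444406$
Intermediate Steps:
$X{\left(m,W \right)} = \left(-5 - 4 m\right)^{2}$ ($X{\left(m,W \right)} = \left(m \left(-4\right) - 5\right)^{2} = \left(- 4 m - 5\right)^{2} = \left(-5 - 4 m\right)^{2}$)
$-24819 + X{\left(170,27 \right)} = -24819 + \left(5 + 4 \cdot 170\right)^{2} = -24819 + \left(5 + 680\right)^{2} = -24819 + 685^{2} = -24819 + 469225 = 444406$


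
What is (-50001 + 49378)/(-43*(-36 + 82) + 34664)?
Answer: -623/32686 ≈ -0.019060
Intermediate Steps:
(-50001 + 49378)/(-43*(-36 + 82) + 34664) = -623/(-43*46 + 34664) = -623/(-1978 + 34664) = -623/32686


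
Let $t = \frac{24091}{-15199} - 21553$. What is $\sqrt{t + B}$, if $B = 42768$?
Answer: $\frac{\sqrt{4900502526106}}{15199} \approx 145.65$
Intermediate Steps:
$t = - \frac{327608138}{15199}$ ($t = 24091 \left(- \frac{1}{15199}\right) - 21553 = - \frac{24091}{15199} - 21553 = - \frac{327608138}{15199} \approx -21555.0$)
$\sqrt{t + B} = \sqrt{- \frac{327608138}{15199} + 42768} = \sqrt{\frac{322422694}{15199}} = \frac{\sqrt{4900502526106}}{15199}$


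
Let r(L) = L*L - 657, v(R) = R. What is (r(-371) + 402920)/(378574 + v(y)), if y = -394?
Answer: 44992/31515 ≈ 1.4276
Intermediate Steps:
r(L) = -657 + L² (r(L) = L² - 657 = -657 + L²)
(r(-371) + 402920)/(378574 + v(y)) = ((-657 + (-371)²) + 402920)/(378574 - 394) = ((-657 + 137641) + 402920)/378180 = (136984 + 402920)*(1/378180) = 539904*(1/378180) = 44992/31515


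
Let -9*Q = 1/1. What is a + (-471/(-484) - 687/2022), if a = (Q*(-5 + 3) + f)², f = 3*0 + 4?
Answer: 243895981/13211748 ≈ 18.461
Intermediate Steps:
Q = -⅑ (Q = -⅑/1 = -⅑*1 = -⅑ ≈ -0.11111)
f = 4 (f = 0 + 4 = 4)
a = 1444/81 (a = (-(-5 + 3)/9 + 4)² = (-⅑*(-2) + 4)² = (2/9 + 4)² = (38/9)² = 1444/81 ≈ 17.827)
a + (-471/(-484) - 687/2022) = 1444/81 + (-471/(-484) - 687/2022) = 1444/81 + (-471*(-1/484) - 687*1/2022) = 1444/81 + (471/484 - 229/674) = 1444/81 + 103309/163108 = 243895981/13211748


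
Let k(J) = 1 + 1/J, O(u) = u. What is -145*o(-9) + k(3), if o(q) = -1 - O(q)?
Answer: -3476/3 ≈ -1158.7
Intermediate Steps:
o(q) = -1 - q
-145*o(-9) + k(3) = -145*(-1 - 1*(-9)) + (1 + 3)/3 = -145*(-1 + 9) + (⅓)*4 = -145*8 + 4/3 = -1160 + 4/3 = -3476/3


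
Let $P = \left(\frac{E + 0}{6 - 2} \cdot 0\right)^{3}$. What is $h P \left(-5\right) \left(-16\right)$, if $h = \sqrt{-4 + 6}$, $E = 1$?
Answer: $0$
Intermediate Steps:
$h = \sqrt{2} \approx 1.4142$
$P = 0$ ($P = \left(\frac{1 + 0}{6 - 2} \cdot 0\right)^{3} = \left(1 \cdot \frac{1}{4} \cdot 0\right)^{3} = \left(\frac{1}{4} \cdot 0\right)^{3} = 0^{3} = 0$)
$h P \left(-5\right) \left(-16\right) = \sqrt{2} \cdot 0 \left(-5\right) \left(-16\right) = 0 \left(-5\right) \left(-16\right) = 0 \left(-16\right) = 0$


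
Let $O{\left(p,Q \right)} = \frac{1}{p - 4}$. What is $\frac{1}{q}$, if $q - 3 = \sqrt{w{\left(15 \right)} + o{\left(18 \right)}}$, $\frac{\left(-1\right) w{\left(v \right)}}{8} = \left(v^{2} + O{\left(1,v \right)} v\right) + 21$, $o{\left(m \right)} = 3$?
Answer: $\frac{3}{1934} - \frac{5 i \sqrt{77}}{1934} \approx 0.0015512 - 0.022686 i$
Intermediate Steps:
$O{\left(p,Q \right)} = \frac{1}{-4 + p}$
$w{\left(v \right)} = -168 - 8 v^{2} + \frac{8 v}{3}$ ($w{\left(v \right)} = - 8 \left(\left(v^{2} + \frac{v}{-4 + 1}\right) + 21\right) = - 8 \left(\left(v^{2} + \frac{v}{-3}\right) + 21\right) = - 8 \left(\left(v^{2} - \frac{v}{3}\right) + 21\right) = - 8 \left(21 + v^{2} - \frac{v}{3}\right) = -168 - 8 v^{2} + \frac{8 v}{3}$)
$q = 3 + 5 i \sqrt{77}$ ($q = 3 + \sqrt{\left(-168 - 8 \cdot 15^{2} + \frac{8}{3} \cdot 15\right) + 3} = 3 + \sqrt{\left(-168 - 1800 + 40\right) + 3} = 3 + \sqrt{-1928 + 3} = 3 + \sqrt{-1925} = 3 + 5 i \sqrt{77} \approx 3.0 + 43.875 i$)
$\frac{1}{q} = \frac{1}{3 + 5 i \sqrt{77}}$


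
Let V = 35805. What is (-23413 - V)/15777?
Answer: -59218/15777 ≈ -3.7534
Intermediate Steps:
(-23413 - V)/15777 = (-23413 - 1*35805)/15777 = (-23413 - 35805)*(1/15777) = -59218*1/15777 = -59218/15777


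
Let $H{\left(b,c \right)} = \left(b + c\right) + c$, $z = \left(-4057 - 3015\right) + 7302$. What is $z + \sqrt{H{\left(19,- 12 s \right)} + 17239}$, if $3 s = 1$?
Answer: $230 + 5 \sqrt{690} \approx 361.34$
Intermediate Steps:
$s = \frac{1}{3}$ ($s = \frac{1}{3} \cdot 1 = \frac{1}{3} \approx 0.33333$)
$z = 230$ ($z = -7072 + 7302 = 230$)
$H{\left(b,c \right)} = b + 2 c$
$z + \sqrt{H{\left(19,- 12 s \right)} + 17239} = 230 + \sqrt{\left(19 + 2 \left(\left(-12\right) \frac{1}{3}\right)\right) + 17239} = 230 + \sqrt{\left(19 + 2 \left(-4\right)\right) + 17239} = 230 + \sqrt{\left(19 - 8\right) + 17239} = 230 + \sqrt{11 + 17239} = 230 + \sqrt{17250} = 230 + 5 \sqrt{690}$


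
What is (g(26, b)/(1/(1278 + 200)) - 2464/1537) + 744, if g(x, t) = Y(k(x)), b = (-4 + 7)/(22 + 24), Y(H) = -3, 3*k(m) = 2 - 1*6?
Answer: -5673994/1537 ≈ -3691.6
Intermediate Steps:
k(m) = -4/3 (k(m) = (2 - 1*6)/3 = (2 - 6)/3 = (⅓)*(-4) = -4/3)
b = 3/46 ≈ 0.065217
g(x, t) = -3
(g(26, b)/(1/(1278 + 200)) - 2464/1537) + 744 = (-3/(1/(1278 + 200)) - 2464/1537) + 744 = (-3/(1/1478) - 2464*1/1537) + 744 = (-3/1/1478 - 2464/1537) + 744 = (-3*1478 - 2464/1537) + 744 = (-4434 - 2464/1537) + 744 = -6817522/1537 + 744 = -5673994/1537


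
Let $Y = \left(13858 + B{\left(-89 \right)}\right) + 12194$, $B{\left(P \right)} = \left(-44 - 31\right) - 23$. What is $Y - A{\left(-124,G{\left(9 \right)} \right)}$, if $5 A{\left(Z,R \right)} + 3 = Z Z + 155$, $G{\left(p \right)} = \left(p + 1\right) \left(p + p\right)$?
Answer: $\frac{114242}{5} \approx 22848.0$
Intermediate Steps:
$B{\left(P \right)} = -98$ ($B{\left(P \right)} = -75 - 23 = -98$)
$G{\left(p \right)} = 2 p \left(1 + p\right)$ ($G{\left(p \right)} = \left(1 + p\right) 2 p = 2 p \left(1 + p\right)$)
$A{\left(Z,R \right)} = \frac{152}{5} + \frac{Z^{2}}{5}$ ($A{\left(Z,R \right)} = - \frac{3}{5} + \frac{Z Z + 155}{5} = - \frac{3}{5} + \frac{Z^{2} + 155}{5} = - \frac{3}{5} + \frac{155 + Z^{2}}{5} = - \frac{3}{5} + \left(31 + \frac{Z^{2}}{5}\right) = \frac{152}{5} + \frac{Z^{2}}{5}$)
$Y = 25954$ ($Y = \left(13858 - 98\right) + 12194 = 13760 + 12194 = 25954$)
$Y - A{\left(-124,G{\left(9 \right)} \right)} = 25954 - \left(\frac{152}{5} + \frac{\left(-124\right)^{2}}{5}\right) = 25954 - \left(\frac{152}{5} + \frac{1}{5} \cdot 15376\right) = 25954 - \left(\frac{152}{5} + \frac{15376}{5}\right) = 25954 - \frac{15528}{5} = \frac{114242}{5}$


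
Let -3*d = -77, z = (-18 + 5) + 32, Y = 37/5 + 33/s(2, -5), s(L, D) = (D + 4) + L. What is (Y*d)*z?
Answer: 295526/15 ≈ 19702.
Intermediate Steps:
s(L, D) = 4 + D + L (s(L, D) = (4 + D) + L = 4 + D + L)
Y = 202/5 (Y = 37/5 + 33/(4 - 5 + 2) = 37*(⅕) + 33/1 = 37/5 + 33*1 = 37/5 + 33 = 202/5 ≈ 40.400)
z = 19 (z = -13 + 32 = 19)
d = 77/3 (d = -⅓*(-77) = 77/3 ≈ 25.667)
(Y*d)*z = ((202/5)*(77/3))*19 = (15554/15)*19 = 295526/15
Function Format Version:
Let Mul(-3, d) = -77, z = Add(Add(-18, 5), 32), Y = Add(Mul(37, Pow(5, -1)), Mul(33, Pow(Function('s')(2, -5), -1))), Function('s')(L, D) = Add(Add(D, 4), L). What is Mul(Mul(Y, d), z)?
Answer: Rational(295526, 15) ≈ 19702.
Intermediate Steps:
Function('s')(L, D) = Add(4, D, L) (Function('s')(L, D) = Add(Add(4, D), L) = Add(4, D, L))
Y = Rational(202, 5) (Y = Add(Mul(37, Pow(5, -1)), Mul(33, Pow(Add(4, -5, 2), -1))) = Add(Mul(37, Rational(1, 5)), Mul(33, Pow(1, -1))) = Add(Rational(37, 5), Mul(33, 1)) = Add(Rational(37, 5), 33) = Rational(202, 5) ≈ 40.400)
z = 19 (z = Add(-13, 32) = 19)
d = Rational(77, 3) (d = Mul(Rational(-1, 3), -77) = Rational(77, 3) ≈ 25.667)
Mul(Mul(Y, d), z) = Mul(Mul(Rational(202, 5), Rational(77, 3)), 19) = Mul(Rational(15554, 15), 19) = Rational(295526, 15)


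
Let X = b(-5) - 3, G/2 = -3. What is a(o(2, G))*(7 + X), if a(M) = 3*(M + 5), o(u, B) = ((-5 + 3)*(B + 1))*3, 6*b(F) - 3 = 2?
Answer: 1015/2 ≈ 507.50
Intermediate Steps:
G = -6 (G = 2*(-3) = -6)
b(F) = ⅚ (b(F) = ½ + (⅙)*2 = ½ + ⅓ = ⅚)
o(u, B) = -6 - 6*B (o(u, B) = -2*(1 + B)*3 = (-2 - 2*B)*3 = -6 - 6*B)
a(M) = 15 + 3*M (a(M) = 3*(5 + M) = 15 + 3*M)
X = -13/6 (X = ⅚ - 3 = -13/6 ≈ -2.1667)
a(o(2, G))*(7 + X) = (15 + 3*(-6 - 6*(-6)))*(7 - 13/6) = (15 + 3*(-6 + 36))*(29/6) = (15 + 3*30)*(29/6) = (15 + 90)*(29/6) = 105*(29/6) = 1015/2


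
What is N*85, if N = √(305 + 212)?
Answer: 85*√517 ≈ 1932.7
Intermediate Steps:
N = √517 ≈ 22.738
N*85 = √517*85 = 85*√517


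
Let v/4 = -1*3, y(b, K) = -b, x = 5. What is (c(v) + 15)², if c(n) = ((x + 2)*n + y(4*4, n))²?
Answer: 100300225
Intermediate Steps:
v = -12 (v = 4*(-1*3) = 4*(-3) = -12)
c(n) = (-16 + 7*n)² (c(n) = ((5 + 2)*n - 4*4)² = (7*n - 1*16)² = (7*n - 16)² = (-16 + 7*n)²)
(c(v) + 15)² = ((-16 + 7*(-12))² + 15)² = ((-16 - 84)² + 15)² = ((-100)² + 15)² = (10000 + 15)² = 10015² = 100300225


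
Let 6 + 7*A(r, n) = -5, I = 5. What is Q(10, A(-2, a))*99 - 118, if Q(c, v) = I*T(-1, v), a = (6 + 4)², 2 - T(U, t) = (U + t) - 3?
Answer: 25409/7 ≈ 3629.9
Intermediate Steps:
T(U, t) = 5 - U - t (T(U, t) = 2 - ((U + t) - 3) = 2 - (-3 + U + t) = 2 + (3 - U - t) = 5 - U - t)
a = 100 (a = 10² = 100)
A(r, n) = -11/7 (A(r, n) = -6/7 + (⅐)*(-5) = -6/7 - 5/7 = -11/7)
Q(c, v) = 30 - 5*v (Q(c, v) = 5*(5 - 1*(-1) - v) = 5*(5 + 1 - v) = 5*(6 - v) = 30 - 5*v)
Q(10, A(-2, a))*99 - 118 = (30 - 5*(-11/7))*99 - 118 = (30 + 55/7)*99 - 118 = (265/7)*99 - 118 = 26235/7 - 118 = 25409/7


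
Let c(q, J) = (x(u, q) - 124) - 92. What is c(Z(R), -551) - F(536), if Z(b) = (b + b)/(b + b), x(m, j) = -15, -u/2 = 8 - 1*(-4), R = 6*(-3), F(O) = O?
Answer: -767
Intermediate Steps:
R = -18
u = -24 (u = -2*(8 - 1*(-4)) = -2*(8 + 4) = -2*12 = -24)
Z(b) = 1 (Z(b) = (2*b)/((2*b)) = (2*b)*(1/(2*b)) = 1)
c(q, J) = -231 (c(q, J) = (-15 - 124) - 92 = -139 - 92 = -231)
c(Z(R), -551) - F(536) = -231 - 1*536 = -231 - 536 = -767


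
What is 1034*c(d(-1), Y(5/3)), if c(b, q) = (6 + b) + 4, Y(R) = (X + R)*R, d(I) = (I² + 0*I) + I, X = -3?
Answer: 10340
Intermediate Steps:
d(I) = I + I² (d(I) = (I² + 0) + I = I² + I = I + I²)
Y(R) = R*(-3 + R) (Y(R) = (-3 + R)*R = R*(-3 + R))
c(b, q) = 10 + b
1034*c(d(-1), Y(5/3)) = 1034*(10 - (1 - 1)) = 1034*(10 - 1*0) = 1034*(10 + 0) = 1034*10 = 10340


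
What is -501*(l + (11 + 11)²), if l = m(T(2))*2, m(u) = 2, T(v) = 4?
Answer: -244488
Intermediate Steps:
l = 4 (l = 2*2 = 4)
-501*(l + (11 + 11)²) = -501*(4 + (11 + 11)²) = -501*(4 + 22²) = -501*(4 + 484) = -501*488 = -244488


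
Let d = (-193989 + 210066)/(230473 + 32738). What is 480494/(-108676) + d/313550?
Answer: -1652294846770277/373708730346575 ≈ -4.4213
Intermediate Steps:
d = 5359/87737 (d = 16077/263211 = 16077*(1/263211) = 5359/87737 ≈ 0.061080)
480494/(-108676) + d/313550 = 480494/(-108676) + (5359/87737)/313550 = 480494*(-1/108676) + (5359/87737)*(1/313550) = -240247/54338 + 5359/27509936350 = -1652294846770277/373708730346575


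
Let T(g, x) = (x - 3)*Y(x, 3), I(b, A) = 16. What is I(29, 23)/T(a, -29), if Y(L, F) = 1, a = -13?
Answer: -½ ≈ -0.50000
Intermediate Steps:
T(g, x) = -3 + x (T(g, x) = (x - 3)*1 = (-3 + x)*1 = -3 + x)
I(29, 23)/T(a, -29) = 16/(-3 - 29) = 16/(-32) = 16*(-1/32) = -½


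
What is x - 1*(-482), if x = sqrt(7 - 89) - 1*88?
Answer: 394 + I*sqrt(82) ≈ 394.0 + 9.0554*I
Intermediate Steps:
x = -88 + I*sqrt(82) (x = sqrt(-82) - 88 = I*sqrt(82) - 88 = -88 + I*sqrt(82) ≈ -88.0 + 9.0554*I)
x - 1*(-482) = (-88 + I*sqrt(82)) - 1*(-482) = (-88 + I*sqrt(82)) + 482 = 394 + I*sqrt(82)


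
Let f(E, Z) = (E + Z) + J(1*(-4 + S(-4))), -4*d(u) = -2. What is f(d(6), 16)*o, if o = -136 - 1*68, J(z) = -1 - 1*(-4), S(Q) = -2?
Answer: -3978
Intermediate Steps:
J(z) = 3 (J(z) = -1 + 4 = 3)
d(u) = ½ (d(u) = -¼*(-2) = ½)
f(E, Z) = 3 + E + Z (f(E, Z) = (E + Z) + 3 = 3 + E + Z)
o = -204 (o = -136 - 68 = -204)
f(d(6), 16)*o = (3 + ½ + 16)*(-204) = (39/2)*(-204) = -3978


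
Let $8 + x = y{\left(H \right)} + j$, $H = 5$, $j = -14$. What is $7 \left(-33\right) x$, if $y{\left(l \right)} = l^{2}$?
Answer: $-693$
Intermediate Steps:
$x = 3$ ($x = -8 - \left(14 - 5^{2}\right) = -8 + \left(25 - 14\right) = -8 + 11 = 3$)
$7 \left(-33\right) x = 7 \left(-33\right) 3 = \left(-231\right) 3 = -693$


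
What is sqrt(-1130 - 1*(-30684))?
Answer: sqrt(29554) ≈ 171.91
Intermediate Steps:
sqrt(-1130 - 1*(-30684)) = sqrt(-1130 + 30684) = sqrt(29554)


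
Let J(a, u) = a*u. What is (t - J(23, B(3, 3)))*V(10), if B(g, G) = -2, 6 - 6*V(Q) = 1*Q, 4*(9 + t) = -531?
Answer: 383/6 ≈ 63.833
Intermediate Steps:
t = -567/4 (t = -9 + (¼)*(-531) = -9 - 531/4 = -567/4 ≈ -141.75)
V(Q) = 1 - Q/6
(t - J(23, B(3, 3)))*V(10) = (-567/4 - 23*(-2))*(1 - ⅙*10) = (-567/4 - 1*(-46))*(1 - 5/3) = (-567/4 + 46)*(-⅔) = -383/4*(-⅔) = 383/6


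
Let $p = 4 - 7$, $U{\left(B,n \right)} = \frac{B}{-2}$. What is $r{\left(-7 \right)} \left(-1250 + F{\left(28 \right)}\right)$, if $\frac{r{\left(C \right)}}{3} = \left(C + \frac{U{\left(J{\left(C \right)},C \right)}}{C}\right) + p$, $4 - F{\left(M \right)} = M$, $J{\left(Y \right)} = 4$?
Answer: $37128$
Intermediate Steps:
$U{\left(B,n \right)} = - \frac{B}{2}$ ($U{\left(B,n \right)} = B \left(- \frac{1}{2}\right) = - \frac{B}{2}$)
$F{\left(M \right)} = 4 - M$
$p = -3$ ($p = 4 - 7 = -3$)
$r{\left(C \right)} = -9 - \frac{6}{C} + 3 C$ ($r{\left(C \right)} = 3 \left(\left(C + \frac{\left(- \frac{1}{2}\right) 4}{C}\right) - 3\right) = 3 \left(\left(C - \frac{2}{C}\right) - 3\right) = 3 \left(-3 + C - \frac{2}{C}\right) = -9 - \frac{6}{C} + 3 C$)
$r{\left(-7 \right)} \left(-1250 + F{\left(28 \right)}\right) = \left(-9 - \frac{6}{-7} + 3 \left(-7\right)\right) \left(-1250 + \left(4 - 28\right)\right) = \left(-9 - - \frac{6}{7} - 21\right) \left(-1250 + \left(4 - 28\right)\right) = \left(-9 + \frac{6}{7} - 21\right) \left(-1250 - 24\right) = \left(- \frac{204}{7}\right) \left(-1274\right) = 37128$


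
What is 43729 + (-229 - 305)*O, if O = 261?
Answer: -95645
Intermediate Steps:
43729 + (-229 - 305)*O = 43729 + (-229 - 305)*261 = 43729 - 534*261 = 43729 - 139374 = -95645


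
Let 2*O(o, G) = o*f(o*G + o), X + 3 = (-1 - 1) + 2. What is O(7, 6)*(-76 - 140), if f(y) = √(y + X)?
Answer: -756*√46 ≈ -5127.4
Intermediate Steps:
X = -3 (X = -3 + ((-1 - 1) + 2) = -3 + (-2 + 2) = -3 + 0 = -3)
f(y) = √(-3 + y) (f(y) = √(y - 3) = √(-3 + y))
O(o, G) = o*√(-3 + o + G*o)/2 (O(o, G) = (o*√(-3 + (o*G + o)))/2 = (o*√(-3 + (G*o + o)))/2 = (o*√(-3 + (o + G*o)))/2 = (o*√(-3 + o + G*o))/2 = o*√(-3 + o + G*o)/2)
O(7, 6)*(-76 - 140) = ((½)*7*√(-3 + 7*(1 + 6)))*(-76 - 140) = ((½)*7*√(-3 + 7*7))*(-216) = ((½)*7*√(-3 + 49))*(-216) = ((½)*7*√46)*(-216) = (7*√46/2)*(-216) = -756*√46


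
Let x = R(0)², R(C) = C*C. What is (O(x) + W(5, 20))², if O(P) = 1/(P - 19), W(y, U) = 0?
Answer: 1/361 ≈ 0.0027701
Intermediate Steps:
R(C) = C²
x = 0 (x = (0²)² = 0² = 0)
O(P) = 1/(-19 + P)
(O(x) + W(5, 20))² = (1/(-19 + 0) + 0)² = (1/(-19) + 0)² = (-1/19 + 0)² = (-1/19)² = 1/361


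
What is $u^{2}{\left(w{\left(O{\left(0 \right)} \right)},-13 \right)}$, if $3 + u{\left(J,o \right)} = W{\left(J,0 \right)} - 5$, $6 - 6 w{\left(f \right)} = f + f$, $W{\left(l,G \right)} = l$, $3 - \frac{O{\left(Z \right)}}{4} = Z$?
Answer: $121$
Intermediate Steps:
$O{\left(Z \right)} = 12 - 4 Z$
$w{\left(f \right)} = 1 - \frac{f}{3}$ ($w{\left(f \right)} = 1 - \frac{f + f}{6} = 1 - \frac{2 f}{6} = 1 - \frac{f}{3}$)
$u{\left(J,o \right)} = -8 + J$ ($u{\left(J,o \right)} = -3 + \left(J - 5\right) = -3 + \left(-5 + J\right) = -8 + J$)
$u^{2}{\left(w{\left(O{\left(0 \right)} \right)},-13 \right)} = \left(-8 + \left(1 - \frac{12 - 0}{3}\right)\right)^{2} = \left(-8 + \left(1 - \frac{12 + 0}{3}\right)\right)^{2} = \left(-8 + \left(1 - 4\right)\right)^{2} = \left(-8 - 3\right)^{2} = \left(-11\right)^{2} = 121$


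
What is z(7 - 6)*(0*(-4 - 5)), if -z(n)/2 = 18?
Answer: 0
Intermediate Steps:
z(n) = -36 (z(n) = -2*18 = -36)
z(7 - 6)*(0*(-4 - 5)) = -0*(-4 - 5) = -0*(-9) = -36*0 = 0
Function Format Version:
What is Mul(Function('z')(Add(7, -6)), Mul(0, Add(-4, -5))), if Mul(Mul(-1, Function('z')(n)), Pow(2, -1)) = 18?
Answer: 0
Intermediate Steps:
Function('z')(n) = -36 (Function('z')(n) = Mul(-2, 18) = -36)
Mul(Function('z')(Add(7, -6)), Mul(0, Add(-4, -5))) = Mul(-36, Mul(0, Add(-4, -5))) = Mul(-36, Mul(0, -9)) = Mul(-36, 0) = 0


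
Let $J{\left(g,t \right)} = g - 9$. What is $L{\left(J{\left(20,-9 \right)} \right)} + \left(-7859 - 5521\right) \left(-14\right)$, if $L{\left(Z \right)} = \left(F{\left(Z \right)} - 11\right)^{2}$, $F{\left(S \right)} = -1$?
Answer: $187464$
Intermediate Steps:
$J{\left(g,t \right)} = -9 + g$ ($J{\left(g,t \right)} = g - 9 = -9 + g$)
$L{\left(Z \right)} = 144$ ($L{\left(Z \right)} = \left(-1 - 11\right)^{2} = \left(-12\right)^{2} = 144$)
$L{\left(J{\left(20,-9 \right)} \right)} + \left(-7859 - 5521\right) \left(-14\right) = 144 + \left(-7859 - 5521\right) \left(-14\right) = 144 - -187320 = 144 + 187320 = 187464$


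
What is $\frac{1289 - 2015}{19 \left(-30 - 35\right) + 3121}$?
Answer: $- \frac{363}{943} \approx -0.38494$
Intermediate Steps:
$\frac{1289 - 2015}{19 \left(-30 - 35\right) + 3121} = - \frac{726}{19 \left(-65\right) + 3121} = - \frac{726}{-1235 + 3121} = - \frac{726}{1886} = \left(-726\right) \frac{1}{1886} = - \frac{363}{943}$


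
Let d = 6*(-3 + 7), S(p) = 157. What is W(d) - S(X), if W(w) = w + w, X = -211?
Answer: -109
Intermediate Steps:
d = 24 (d = 6*4 = 24)
W(w) = 2*w
W(d) - S(X) = 2*24 - 1*157 = 48 - 157 = -109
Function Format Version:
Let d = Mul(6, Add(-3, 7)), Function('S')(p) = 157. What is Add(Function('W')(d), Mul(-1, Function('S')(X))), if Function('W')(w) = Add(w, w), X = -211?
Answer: -109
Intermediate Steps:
d = 24 (d = Mul(6, 4) = 24)
Function('W')(w) = Mul(2, w)
Add(Function('W')(d), Mul(-1, Function('S')(X))) = Add(Mul(2, 24), Mul(-1, 157)) = Add(48, -157) = -109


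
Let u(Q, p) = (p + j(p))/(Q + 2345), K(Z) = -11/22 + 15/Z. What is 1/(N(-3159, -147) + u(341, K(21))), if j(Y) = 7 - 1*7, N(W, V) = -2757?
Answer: -37604/103674225 ≈ -0.00036271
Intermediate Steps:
K(Z) = -½ + 15/Z (K(Z) = -11*1/22 + 15/Z = -½ + 15/Z)
j(Y) = 0 (j(Y) = 7 - 7 = 0)
u(Q, p) = p/(2345 + Q) (u(Q, p) = (p + 0)/(Q + 2345) = p/(2345 + Q))
1/(N(-3159, -147) + u(341, K(21))) = 1/(-2757 + ((½)*(30 - 1*21)/21)/(2345 + 341)) = 1/(-2757 + ((½)*(1/21)*(30 - 21))/2686) = 1/(-2757 + ((½)*(1/21)*9)*(1/2686)) = 1/(-2757 + (3/14)*(1/2686)) = 1/(-2757 + 3/37604) = 1/(-103674225/37604) = -37604/103674225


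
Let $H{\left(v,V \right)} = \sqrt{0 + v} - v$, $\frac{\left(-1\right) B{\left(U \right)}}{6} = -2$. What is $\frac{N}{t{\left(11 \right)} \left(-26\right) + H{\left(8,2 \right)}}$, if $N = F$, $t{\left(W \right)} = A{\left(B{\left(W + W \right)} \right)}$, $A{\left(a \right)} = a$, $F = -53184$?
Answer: $\frac{2127360}{12799} + \frac{13296 \sqrt{2}}{12799} \approx 167.68$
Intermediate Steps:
$B{\left(U \right)} = 12$ ($B{\left(U \right)} = \left(-6\right) \left(-2\right) = 12$)
$t{\left(W \right)} = 12$
$H{\left(v,V \right)} = \sqrt{v} - v$
$N = -53184$
$\frac{N}{t{\left(11 \right)} \left(-26\right) + H{\left(8,2 \right)}} = - \frac{53184}{12 \left(-26\right) + \left(\sqrt{8} - 8\right)} = - \frac{53184}{-312 - \left(8 - 2 \sqrt{2}\right)} = - \frac{53184}{-320 + 2 \sqrt{2}}$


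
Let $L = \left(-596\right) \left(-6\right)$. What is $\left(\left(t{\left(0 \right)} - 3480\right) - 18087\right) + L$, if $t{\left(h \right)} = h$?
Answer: $-17991$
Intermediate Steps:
$L = 3576$
$\left(\left(t{\left(0 \right)} - 3480\right) - 18087\right) + L = \left(\left(0 - 3480\right) - 18087\right) + 3576 = \left(-3480 - 18087\right) + 3576 = -21567 + 3576 = -17991$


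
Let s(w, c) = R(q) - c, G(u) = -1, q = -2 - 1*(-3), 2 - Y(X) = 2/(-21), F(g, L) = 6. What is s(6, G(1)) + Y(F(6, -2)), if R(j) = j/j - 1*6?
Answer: -40/21 ≈ -1.9048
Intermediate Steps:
Y(X) = 44/21 (Y(X) = 2 - 2/(-21) = 2 - 2*(-1)/21 = 2 - 1*(-2/21) = 2 + 2/21 = 44/21)
q = 1 (q = -2 + 3 = 1)
R(j) = -5 (R(j) = 1 - 6 = -5)
s(w, c) = -5 - c
s(6, G(1)) + Y(F(6, -2)) = (-5 - 1*(-1)) + 44/21 = (-5 + 1) + 44/21 = -4 + 44/21 = -40/21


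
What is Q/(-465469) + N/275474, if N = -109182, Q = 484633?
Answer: -92162313700/64112303653 ≈ -1.4375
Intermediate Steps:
Q/(-465469) + N/275474 = 484633/(-465469) - 109182/275474 = 484633*(-1/465469) - 109182*1/275474 = -484633/465469 - 54591/137737 = -92162313700/64112303653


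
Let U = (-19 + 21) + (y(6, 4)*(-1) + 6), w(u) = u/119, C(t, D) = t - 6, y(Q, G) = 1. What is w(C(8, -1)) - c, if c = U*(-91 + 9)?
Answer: 68308/119 ≈ 574.02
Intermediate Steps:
C(t, D) = -6 + t
w(u) = u/119 (w(u) = u*(1/119) = u/119)
U = 7 (U = (-19 + 21) + (1*(-1) + 6) = 2 + (-1 + 6) = 2 + 5 = 7)
c = -574 (c = 7*(-91 + 9) = 7*(-82) = -574)
w(C(8, -1)) - c = (-6 + 8)/119 - 1*(-574) = (1/119)*2 + 574 = 2/119 + 574 = 68308/119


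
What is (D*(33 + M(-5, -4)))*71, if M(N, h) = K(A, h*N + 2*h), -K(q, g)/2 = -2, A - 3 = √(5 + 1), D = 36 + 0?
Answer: 94572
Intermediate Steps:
D = 36
A = 3 + √6 (A = 3 + √(5 + 1) = 3 + √6 ≈ 5.4495)
K(q, g) = 4 (K(q, g) = -2*(-2) = 4)
M(N, h) = 4
(D*(33 + M(-5, -4)))*71 = (36*(33 + 4))*71 = (36*37)*71 = 1332*71 = 94572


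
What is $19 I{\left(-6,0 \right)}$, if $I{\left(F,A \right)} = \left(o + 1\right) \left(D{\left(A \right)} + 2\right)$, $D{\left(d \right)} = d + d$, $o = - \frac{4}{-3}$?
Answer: $\frac{266}{3} \approx 88.667$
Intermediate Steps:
$o = \frac{4}{3}$ ($o = \left(-4\right) \left(- \frac{1}{3}\right) = \frac{4}{3} \approx 1.3333$)
$D{\left(d \right)} = 2 d$
$I{\left(F,A \right)} = \frac{14}{3} + \frac{14 A}{3}$ ($I{\left(F,A \right)} = \left(\frac{4}{3} + 1\right) \left(2 A + 2\right) = \frac{7 \left(2 + 2 A\right)}{3} = \frac{14}{3} + \frac{14 A}{3}$)
$19 I{\left(-6,0 \right)} = 19 \left(\frac{14}{3} + \frac{14}{3} \cdot 0\right) = 19 \left(\frac{14}{3} + 0\right) = 19 \cdot \frac{14}{3} = \frac{266}{3}$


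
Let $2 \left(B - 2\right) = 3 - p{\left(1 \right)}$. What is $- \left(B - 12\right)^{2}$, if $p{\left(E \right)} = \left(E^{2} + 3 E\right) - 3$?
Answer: $-81$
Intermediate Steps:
$p{\left(E \right)} = -3 + E^{2} + 3 E$
$B = 3$ ($B = 2 + \frac{3 - \left(-3 + 1^{2} + 3 \cdot 1\right)}{2} = 2 + \frac{3 - \left(-3 + 1 + 3\right)}{2} = 2 + \frac{3 - 1}{2} = 2 + \frac{1}{2} \cdot 2 = 2 + 1 = 3$)
$- \left(B - 12\right)^{2} = - \left(3 - 12\right)^{2} = - \left(-9\right)^{2} = \left(-1\right) 81 = -81$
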